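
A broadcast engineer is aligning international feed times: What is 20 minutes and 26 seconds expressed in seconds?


Minutes: 20
Extra seconds: 26
Seconds per minute: 60
Minutes to seconds: 20 x 60 = 1200
Total: 1200 + 26 = 1226

1226


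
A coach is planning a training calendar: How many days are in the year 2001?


Year: 2001
Check leap year rules:
Divisible by 4? No
2001 is not a leap year
Days: 365

365


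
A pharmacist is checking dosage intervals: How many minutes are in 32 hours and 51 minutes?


Hours: 32
Extra minutes: 51
Minutes per hour: 60
Hours to minutes: 32 x 60 = 1920
Total: 1920 + 51 = 1971

1971


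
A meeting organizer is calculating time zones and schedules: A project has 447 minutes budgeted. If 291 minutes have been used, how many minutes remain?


Total budget: 447 minutes
Time used: 291 minutes
Remaining: 447 - 291 = 156 minutes
Percent used: 65.1%
Percent remaining: 34.9%

156


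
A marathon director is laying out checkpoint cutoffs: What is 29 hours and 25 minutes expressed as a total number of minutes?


Hours: 29
Minutes: 25
Convert hours to minutes: 29 x 60 = 1740
Add remaining minutes: 1740 + 25 = 1765

1765


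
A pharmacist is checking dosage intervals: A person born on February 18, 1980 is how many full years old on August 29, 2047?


Birth: 1980-02-18
Reference: 2047-08-29
Year difference: 2047 - 1980 = 67
Has birthday (02-18) occurred by 08-29? Yes
Age in full years: 67

67


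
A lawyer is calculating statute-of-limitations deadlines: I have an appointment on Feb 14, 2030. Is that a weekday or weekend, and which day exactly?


Date: 2030-02-14
January 1, 2030 is a Tuesday
Day of year: 45
Offset from Jan 1: 44 days
44 mod 7 = 2
Result: Thursday

Thursday


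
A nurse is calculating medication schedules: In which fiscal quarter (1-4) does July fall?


Month: July (month 7)
Q1: January-March (months 1-3)
Q2: April-June (months 4-6)
Q3: July-September (months 7-9)
Q4: October-December (months 10-12)
Month 7 falls in Q3

3


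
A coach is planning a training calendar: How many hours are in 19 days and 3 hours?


Days: 19
Extra hours: 3
Hours per day: 24
Days to hours: 19 x 24 = 456
Total: 456 + 3 = 459

459


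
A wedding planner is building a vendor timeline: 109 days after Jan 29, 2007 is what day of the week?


Start: 2007-01-29 (Monday)
Step 1 - find target date: add 109 days
  2007-01-29 + 109 days = 2007-05-18
Step 2 - day of week:
  109 mod 7 = 4
  Monday + 4 days -> Friday
Result: Friday (2007-05-18)

Friday


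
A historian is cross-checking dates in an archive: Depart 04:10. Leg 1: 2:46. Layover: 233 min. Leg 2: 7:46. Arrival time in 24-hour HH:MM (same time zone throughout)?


Depart: 04:10
Leg 1: +166 min -> 06:56
Layover: +233 min -> 10:49
Leg 2: +466 min -> 18:35
Total travel: 865 minutes = 14h 25m
Arrival: 18:35

18:35


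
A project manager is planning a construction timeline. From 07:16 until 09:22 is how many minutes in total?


Start time: 07:16 = 436 minutes from midnight
End time: 09:22 = 562 minutes from midnight
Difference: 562 - 436 = 126 minutes
That is 2 hours and 6 minutes

126


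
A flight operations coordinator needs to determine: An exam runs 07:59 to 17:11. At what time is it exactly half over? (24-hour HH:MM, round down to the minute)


Start time: 07:59 = 479 minutes from midnight
End time: 17:11 = 1031 minutes from midnight
Sum: 479 + 1031 = 1510
Midpoint: 1510 / 2 = 755 minutes
Convert: 755 / 60 = 12 hours, 35 minutes
Result: 12:35

12:35


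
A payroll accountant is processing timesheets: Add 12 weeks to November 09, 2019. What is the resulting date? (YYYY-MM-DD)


Start: 2019-11-09
Weeks to add: 12
Convert to days: 12 x 7 = 84 days
Add 84 days to 2019-11-09
Result: 2020-02-01

2020-02-01


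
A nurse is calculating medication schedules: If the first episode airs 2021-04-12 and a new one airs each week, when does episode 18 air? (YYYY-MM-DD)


First occurrence: 2021-04-12 (occurrence 1)
Each occurrence is 7 days after the previous.
Occurrence 18 is 17 weeks after the first.
17 weeks = 119 days
2021-04-12 + 119 days = 2021-08-09

2021-08-09


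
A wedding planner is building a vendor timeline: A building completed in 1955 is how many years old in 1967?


Birth year: 1955
Current year: 1967
Age = current year - birth year
Age = 1967 - 1955 = 12

12


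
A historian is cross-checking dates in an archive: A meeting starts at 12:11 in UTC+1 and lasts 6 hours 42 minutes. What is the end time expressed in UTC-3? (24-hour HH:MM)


Start: 12:11 in UTC+1
Step 1 - add duration:
  minutes: 11 + 42 = 53
  hours: 12 + 6 + 0 = 18
  end in UTC+1: 18:53
Step 2 - convert UTC+1 -> UTC-3:
  offset difference: -3 - (1) = -4 hours
  18 + (-4) = 14 -> mod 24 = 14
Result: 14:53 in UTC-3

14:53


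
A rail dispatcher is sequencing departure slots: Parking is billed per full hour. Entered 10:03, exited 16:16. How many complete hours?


Start: 10:03
End: 16:16
Hour difference: 16 - 10 = 6 hours
Minute difference: 16 - 3 = 13 minutes
Total minutes: 373
Complete hours: 373 / 60 = 6 (remainder 13)

6


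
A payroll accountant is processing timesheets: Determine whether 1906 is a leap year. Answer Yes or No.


Year: 1906
Divisible by 4? 1906 / 4 = 476.5 -> No
Not divisible by 4, so NOT a leap year

No


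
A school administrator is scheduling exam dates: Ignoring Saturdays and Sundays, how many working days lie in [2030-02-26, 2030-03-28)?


Start: 2030-02-26 (Tuesday)
End (exclusive): 2030-03-28 (Thursday)
Total calendar days: 30
Full weeks: 30 // 7 = 4 -> 20 weekdays
Remaining 2 days starting on Tuesday:
  Tue(w), Wed(w) -> 2 weekdays
Total business days: 20 + 2 = 22

22


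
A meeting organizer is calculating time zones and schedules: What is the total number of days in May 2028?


Month: May
Year: 2028
May is a 31-day month
Total: 31 days

31


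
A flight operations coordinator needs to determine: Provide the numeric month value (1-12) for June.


Calendar month order:
5. May
6. June <--
7. July
June is month number 6

6


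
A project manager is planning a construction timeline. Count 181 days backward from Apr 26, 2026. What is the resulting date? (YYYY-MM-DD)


Start: 2026-04-26
Subtracting 181 days
Days already passed in April: 26
After going back through April: 155 more days to subtract
March 2026: 31 days, 124 remaining
February 2026: 28 days, 96 remaining
January 2026: 31 days, 65 remaining
December 2025: 31 days, 34 remaining
Result: 2025-10-27

2025-10-27


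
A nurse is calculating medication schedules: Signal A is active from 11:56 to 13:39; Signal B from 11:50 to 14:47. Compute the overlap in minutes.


Interval A: [716, 819] minutes from midnight
Interval B: [710, 887] minutes from midnight
Overlap start = max(716, 710) = 716
Overlap end = min(819, 887) = 819
Overlap = 819 - 716 = 103 minutes

103


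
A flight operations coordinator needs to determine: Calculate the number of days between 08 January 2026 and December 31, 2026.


Start: January 08, 2026
End: December 31, 2026
Days left in January: 23
February: 28
March: 31
April: 30
May: 31
... plus remaining months
Sum of remaining months: 334
Total: 23 + 334 = 357

357


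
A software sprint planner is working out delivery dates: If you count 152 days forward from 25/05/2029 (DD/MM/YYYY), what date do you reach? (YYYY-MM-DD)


Start: 2029-05-25
Adding 152 days
Days remaining in May: 6
After May: 146 days still to add
June 2029: 30 days, 116 remaining
July 2029: 31 days, 85 remaining
August 2029: 31 days, 54 remaining
September 2029: 30 days, 24 remaining
Result: 2029-10-24

2029-10-24


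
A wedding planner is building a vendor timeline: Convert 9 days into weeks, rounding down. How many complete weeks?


Total days: 9
Days per week: 7
Division: 9 / 7 = 1 remainder 2
Complete weeks: 1
Remaining days: 2

1


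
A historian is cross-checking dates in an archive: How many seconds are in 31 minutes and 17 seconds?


Minutes: 31
Seconds: 17
Convert minutes to seconds: 31 x 60 = 1860
Add remaining seconds: 1860 + 17 = 1877

1877


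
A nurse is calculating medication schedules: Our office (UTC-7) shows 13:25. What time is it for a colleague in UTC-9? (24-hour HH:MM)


Local time: 13:25 at UTC-7 (offset -7h)
Target zone: UTC-9 (offset -9h)
Difference: -9 - (-7) = -2 hours
Calculation: 13 + (-2) = 11
Result: 11:25

11:25


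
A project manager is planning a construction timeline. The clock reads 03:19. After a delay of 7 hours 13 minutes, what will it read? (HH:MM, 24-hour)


Start time: 03:19
Adding: 7 hours 13 minutes
Minutes: 19 + 13 = 32
Hours: 3 + 7 + 0 = 10
Result: 10:32

10:32


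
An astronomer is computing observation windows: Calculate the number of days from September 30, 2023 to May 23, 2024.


Start date: 2023-09-30
End date: 2024-05-23
Sep 2023: +1 days
Oct 2023: +31 days
Nov 2023: +30 days
... (6 more months)
Total: 236 days

236


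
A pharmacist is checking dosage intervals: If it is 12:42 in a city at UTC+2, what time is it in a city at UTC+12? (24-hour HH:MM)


Local time: 12:42 at UTC+2 (offset 2h)
Target zone: UTC+12 (offset 12h)
Difference: 12 - (2) = 10 hours
Calculation: 12 + (10) = 22
Result: 22:42

22:42


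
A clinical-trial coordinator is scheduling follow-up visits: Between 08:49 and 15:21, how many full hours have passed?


Start: 08:49
End: 15:21
Hour difference: 15 - 8 = 7 hours
Minute difference: 21 - 49 = -28 minutes
Total minutes: 392
Complete hours: 392 / 60 = 6 (remainder 32)

6


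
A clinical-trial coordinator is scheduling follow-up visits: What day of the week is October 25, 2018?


Date: 2018-10-25
January 1, 2018 is a Monday
Day of year: 298
Offset from Jan 1: 297 days
297 mod 7 = 3
Result: Thursday

Thursday


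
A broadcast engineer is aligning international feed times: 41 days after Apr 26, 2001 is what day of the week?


Start: 2001-04-26 (Thursday)
Step 1 - find target date: add 41 days
  2001-04-26 + 41 days = 2001-06-06
Step 2 - day of week:
  41 mod 7 = 6
  Thursday + 6 days -> Wednesday
Result: Wednesday (2001-06-06)

Wednesday


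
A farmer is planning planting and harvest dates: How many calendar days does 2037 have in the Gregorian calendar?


Year: 2037
Check leap year rules:
Divisible by 4? No
2037 is not a leap year
Days: 365

365


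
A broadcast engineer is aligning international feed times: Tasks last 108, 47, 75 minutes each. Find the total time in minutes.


Durations: 108, 47, 75
Running sum: 108
+ 47 = 155
+ 75 = 230
Total duration: 230 minutes
That is 3 hours and 50 minutes

230


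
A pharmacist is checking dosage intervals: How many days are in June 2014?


Month: June
Year: 2014
June is a 30-day month
Total: 30 days

30


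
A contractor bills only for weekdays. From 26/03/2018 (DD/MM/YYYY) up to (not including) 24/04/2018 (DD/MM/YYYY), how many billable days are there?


Start: 2018-03-26 (Monday)
End (exclusive): 2018-04-24 (Tuesday)
Total calendar days: 29
Full weeks: 29 // 7 = 4 -> 20 weekdays
Remaining 1 days starting on Monday:
  Mon(w) -> 1 weekdays
Total business days: 20 + 1 = 21

21


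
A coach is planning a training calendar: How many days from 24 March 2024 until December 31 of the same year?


Start: March 24, 2024
End: December 31, 2024
Days left in March: 7
April: 30
May: 31
June: 30
July: 31
... plus remaining months
Sum of remaining months: 275
Total: 7 + 275 = 282

282


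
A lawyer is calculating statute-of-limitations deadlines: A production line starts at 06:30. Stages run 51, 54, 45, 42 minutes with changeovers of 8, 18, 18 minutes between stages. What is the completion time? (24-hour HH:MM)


Start: 06:30 = 390 min from midnight
  after task 1 (51 min): 07:21
  after break (8 min): 07:29
  after task 2 (54 min): 08:23
  after break (18 min): 08:41
  after task 3 (45 min): 09:26
  after break (18 min): 09:44
  after task 4 (42 min): 10:26
Total elapsed: 236 minutes
End time: 10:26

10:26


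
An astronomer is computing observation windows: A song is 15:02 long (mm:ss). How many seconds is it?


Minutes: 15
Extra seconds: 2
Seconds per minute: 60
Minutes to seconds: 15 x 60 = 900
Total: 900 + 2 = 902

902


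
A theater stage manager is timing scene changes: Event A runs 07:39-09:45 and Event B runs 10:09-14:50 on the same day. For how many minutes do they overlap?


Interval A: [459, 585] minutes from midnight
Interval B: [609, 890] minutes from midnight
Overlap start = max(459, 609) = 609
Overlap end = min(585, 890) = 585
End <= start, so the intervals do not overlap: 0 minutes

0


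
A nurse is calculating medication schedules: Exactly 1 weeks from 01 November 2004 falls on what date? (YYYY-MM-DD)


Start: 2004-11-01
Weeks to add: 1
Convert to days: 1 x 7 = 7 days
Add 7 days to 2004-11-01
Result: 2004-11-08

2004-11-08


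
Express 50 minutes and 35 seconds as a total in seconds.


Minutes: 50
Seconds: 35
Convert minutes to seconds: 50 x 60 = 3000
Add remaining seconds: 3000 + 35 = 3035

3035


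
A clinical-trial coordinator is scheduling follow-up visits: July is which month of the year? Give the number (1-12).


Calendar month order:
6. June
7. July <--
8. August
July is month number 7

7


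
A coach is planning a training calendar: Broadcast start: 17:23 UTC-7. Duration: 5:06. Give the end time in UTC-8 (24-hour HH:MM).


Start: 17:23 in UTC-7
Step 1 - add duration:
  minutes: 23 + 6 = 29
  hours: 17 + 5 + 0 = 22
  end in UTC-7: 22:29
Step 2 - convert UTC-7 -> UTC-8:
  offset difference: -8 - (-7) = -1 hours
  22 + (-1) = 21 -> mod 24 = 21
Result: 21:29 in UTC-8

21:29


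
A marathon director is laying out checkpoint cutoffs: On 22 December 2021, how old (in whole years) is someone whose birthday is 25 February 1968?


Birth: 1968-02-25
Reference: 2021-12-22
Year difference: 2021 - 1968 = 53
Has birthday (02-25) occurred by 12-22? Yes
Age in full years: 53

53


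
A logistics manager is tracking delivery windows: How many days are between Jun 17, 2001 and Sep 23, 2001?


Start date: 2001-06-17
End date: 2001-09-23
Jun 2001: +14 days
Jul 2001: +31 days
Aug 2001: +31 days
Sep 2001: +22 days
Total: 98 days

98


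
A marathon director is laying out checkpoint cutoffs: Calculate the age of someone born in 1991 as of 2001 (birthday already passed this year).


Birth year: 1991
Current year: 2001
Age = current year - birth year
Age = 2001 - 1991 = 10

10


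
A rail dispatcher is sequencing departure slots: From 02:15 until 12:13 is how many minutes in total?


Start time: 02:15 = 135 minutes from midnight
End time: 12:13 = 733 minutes from midnight
Difference: 733 - 135 = 598 minutes
That is 9 hours and 58 minutes

598


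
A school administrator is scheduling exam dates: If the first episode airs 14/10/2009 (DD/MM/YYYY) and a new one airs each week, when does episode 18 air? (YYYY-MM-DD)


First occurrence: 2009-10-14 (occurrence 1)
Each occurrence is 7 days after the previous.
Occurrence 18 is 17 weeks after the first.
17 weeks = 119 days
2009-10-14 + 119 days = 2010-02-10

2010-02-10


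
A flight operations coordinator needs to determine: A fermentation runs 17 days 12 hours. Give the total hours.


Days: 17
Extra hours: 12
Hours per day: 24
Days to hours: 17 x 24 = 408
Total: 408 + 12 = 420

420


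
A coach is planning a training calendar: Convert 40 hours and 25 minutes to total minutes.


Hours: 40
Extra minutes: 25
Minutes per hour: 60
Hours to minutes: 40 x 60 = 2400
Total: 2400 + 25 = 2425

2425


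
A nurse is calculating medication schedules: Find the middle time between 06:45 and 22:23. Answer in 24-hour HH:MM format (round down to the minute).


Start time: 06:45 = 405 minutes from midnight
End time: 22:23 = 1343 minutes from midnight
Sum: 405 + 1343 = 1748
Midpoint: 1748 / 2 = 874 minutes
Convert: 874 / 60 = 14 hours, 34 minutes
Result: 14:34

14:34


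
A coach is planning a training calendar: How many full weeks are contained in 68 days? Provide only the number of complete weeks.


Total days: 68
Days per week: 7
Division: 68 / 7 = 9 remainder 5
Complete weeks: 9
Remaining days: 5

9


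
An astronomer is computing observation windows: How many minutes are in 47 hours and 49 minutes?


Hours: 47
Minutes: 49
Convert hours to minutes: 47 x 60 = 2820
Add remaining minutes: 2820 + 49 = 2869

2869


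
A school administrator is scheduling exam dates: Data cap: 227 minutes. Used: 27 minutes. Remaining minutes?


Total budget: 227 minutes
Time used: 27 minutes
Remaining: 227 - 27 = 200 minutes
Percent used: 11.9%
Percent remaining: 88.1%

200


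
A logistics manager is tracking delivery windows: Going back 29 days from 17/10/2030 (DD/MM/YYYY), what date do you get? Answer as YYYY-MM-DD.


Start: 2030-10-17
Subtracting 29 days
Days already passed in October: 17
After going back through October: 12 more days to subtract
September 2030 has 30 days, need 12
Result: 2030-09-18

2030-09-18


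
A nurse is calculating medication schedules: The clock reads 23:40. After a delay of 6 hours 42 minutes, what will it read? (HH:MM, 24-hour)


Start time: 23:40
Adding: 6 hours 42 minutes
Minutes: 40 + 42 = 82
Minute overflow: 82 >= 60, so carry 1 hour, minutes = 22
Hours: 23 + 6 + 1 = 30
Hour wraparound: 30 mod 24 = 6
Result: 06:22

06:22


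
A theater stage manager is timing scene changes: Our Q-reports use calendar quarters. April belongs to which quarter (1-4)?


Month: April (month 4)
Q1: January-March (months 1-3)
Q2: April-June (months 4-6)
Q3: July-September (months 7-9)
Q4: October-December (months 10-12)
Month 4 falls in Q2

2


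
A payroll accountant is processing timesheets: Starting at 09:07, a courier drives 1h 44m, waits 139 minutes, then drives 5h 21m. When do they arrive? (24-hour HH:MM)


Depart: 09:07
Leg 1: +104 min -> 10:51
Layover: +139 min -> 13:10
Leg 2: +321 min -> 18:31
Total travel: 564 minutes = 9h 24m
Arrival: 18:31

18:31


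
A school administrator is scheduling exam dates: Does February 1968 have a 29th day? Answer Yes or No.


Year: 1968
Divisible by 4? 1968 / 4 = 492.0 -> Yes
Divisible by 100? 1968 / 100 = 19.68 -> No
Divisible by 4 but not 100, so it IS a leap year

Yes


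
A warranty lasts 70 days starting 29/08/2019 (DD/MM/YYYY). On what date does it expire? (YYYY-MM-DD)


Start: 2019-08-29
Adding 70 days
Days remaining in August: 2
After August: 68 days still to add
September 2019: 30 days, 38 remaining
October 2019: 31 days, 7 remaining
November 2019 has 30 days, need 7
Result: 2019-11-07

2019-11-07


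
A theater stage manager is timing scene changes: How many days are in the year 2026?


Year: 2026
Check leap year rules:
Divisible by 4? No
2026 is not a leap year
Days: 365

365


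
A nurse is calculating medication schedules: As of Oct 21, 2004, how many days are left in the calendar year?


Start: October 21, 2004
End: December 31, 2004
Days left in October: 10
November: 30
December: 31
Sum of remaining months: 61
Total: 10 + 61 = 71

71


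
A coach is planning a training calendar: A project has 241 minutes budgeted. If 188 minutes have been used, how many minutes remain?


Total budget: 241 minutes
Time used: 188 minutes
Remaining: 241 - 188 = 53 minutes
Percent used: 78.0%
Percent remaining: 22.0%

53


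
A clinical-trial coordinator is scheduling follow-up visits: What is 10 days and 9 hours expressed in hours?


Days: 10
Extra hours: 9
Hours per day: 24
Days to hours: 10 x 24 = 240
Total: 240 + 9 = 249

249


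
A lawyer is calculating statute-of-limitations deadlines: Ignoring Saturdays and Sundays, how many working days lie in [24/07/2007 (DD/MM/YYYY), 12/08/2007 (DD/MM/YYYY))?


Start: 2007-07-24 (Tuesday)
End (exclusive): 2007-08-12 (Sunday)
Total calendar days: 19
Full weeks: 19 // 7 = 2 -> 10 weekdays
Remaining 5 days starting on Tuesday:
  Tue(w), Wed(w), Thu(w), Fri(w), Sat(-) -> 4 weekdays
Total business days: 10 + 4 = 14

14


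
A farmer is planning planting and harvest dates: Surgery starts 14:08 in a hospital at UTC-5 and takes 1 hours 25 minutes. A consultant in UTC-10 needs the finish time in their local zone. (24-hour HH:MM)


Start: 14:08 in UTC-5
Step 1 - add duration:
  minutes: 8 + 25 = 33
  hours: 14 + 1 + 0 = 15
  end in UTC-5: 15:33
Step 2 - convert UTC-5 -> UTC-10:
  offset difference: -10 - (-5) = -5 hours
  15 + (-5) = 10 -> mod 24 = 10
Result: 10:33 in UTC-10

10:33


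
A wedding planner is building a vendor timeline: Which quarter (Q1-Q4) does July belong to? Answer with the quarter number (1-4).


Month: July (month 7)
Q1: January-March (months 1-3)
Q2: April-June (months 4-6)
Q3: July-September (months 7-9)
Q4: October-December (months 10-12)
Month 7 falls in Q3

3


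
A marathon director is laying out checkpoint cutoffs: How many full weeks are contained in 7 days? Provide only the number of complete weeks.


Total days: 7
Days per week: 7
Division: 7 / 7 = 1 remainder 0
Complete weeks: 1
Remaining days: 0

1


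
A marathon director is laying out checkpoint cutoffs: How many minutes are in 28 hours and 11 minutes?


Hours: 28
Minutes: 11
Convert hours to minutes: 28 x 60 = 1680
Add remaining minutes: 1680 + 11 = 1691

1691


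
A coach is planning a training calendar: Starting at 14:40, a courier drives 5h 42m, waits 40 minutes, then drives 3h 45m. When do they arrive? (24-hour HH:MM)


Depart: 14:40
Leg 1: +342 min -> 20:22
Layover: +40 min -> 21:02
Leg 2: +225 min -> 00:47
Total travel: 607 minutes = 10h 7m
Arrival: 00:47

00:47


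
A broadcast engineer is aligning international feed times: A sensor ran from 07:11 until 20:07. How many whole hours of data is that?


Start: 07:11
End: 20:07
Hour difference: 20 - 7 = 13 hours
Minute difference: 7 - 11 = -4 minutes
Total minutes: 776
Complete hours: 776 / 60 = 12 (remainder 56)

12


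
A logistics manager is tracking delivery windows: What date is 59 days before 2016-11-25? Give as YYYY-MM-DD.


Start: 2016-11-25
Subtracting 59 days
Days already passed in November: 25
After going back through November: 34 more days to subtract
October 2016: 31 days, 3 remaining
September 2016 has 30 days, need 3
Result: 2016-09-27

2016-09-27


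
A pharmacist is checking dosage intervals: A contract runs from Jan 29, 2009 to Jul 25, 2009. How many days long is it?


Start date: 2009-01-29
End date: 2009-07-25
Jan 2009: +3 days
Feb 2009: +28 days
Mar 2009: +31 days
... (4 more months)
Total: 177 days

177


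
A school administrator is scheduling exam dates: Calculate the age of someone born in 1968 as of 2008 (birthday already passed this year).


Birth year: 1968
Current year: 2008
Age = current year - birth year
Age = 2008 - 1968 = 40

40


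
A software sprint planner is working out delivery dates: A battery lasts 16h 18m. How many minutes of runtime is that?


Hours: 16
Extra minutes: 18
Minutes per hour: 60
Hours to minutes: 16 x 60 = 960
Total: 960 + 18 = 978

978


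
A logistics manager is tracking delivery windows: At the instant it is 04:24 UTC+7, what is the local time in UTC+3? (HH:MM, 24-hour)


Local time: 04:24 at UTC+7 (offset 7h)
Target zone: UTC+3 (offset 3h)
Difference: 3 - (7) = -4 hours
Calculation: 4 + (-4) = 0
Result: 00:24

00:24


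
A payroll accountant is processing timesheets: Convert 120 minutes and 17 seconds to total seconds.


Minutes: 120
Extra seconds: 17
Seconds per minute: 60
Minutes to seconds: 120 x 60 = 7200
Total: 7200 + 17 = 7217

7217


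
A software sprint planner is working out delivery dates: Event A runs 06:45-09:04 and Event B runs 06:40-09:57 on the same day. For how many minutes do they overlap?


Interval A: [405, 544] minutes from midnight
Interval B: [400, 597] minutes from midnight
Overlap start = max(405, 400) = 405
Overlap end = min(544, 597) = 544
Overlap = 544 - 405 = 139 minutes

139


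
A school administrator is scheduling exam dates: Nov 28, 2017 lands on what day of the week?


Date: 2017-11-28
January 1, 2017 is a Sunday
Day of year: 332
Offset from Jan 1: 331 days
331 mod 7 = 2
Result: Tuesday

Tuesday


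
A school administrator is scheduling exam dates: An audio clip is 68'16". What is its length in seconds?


Minutes: 68
Seconds: 16
Convert minutes to seconds: 68 x 60 = 4080
Add remaining seconds: 4080 + 16 = 4096

4096


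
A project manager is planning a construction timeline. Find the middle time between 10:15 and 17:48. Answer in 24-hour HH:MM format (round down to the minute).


Start time: 10:15 = 615 minutes from midnight
End time: 17:48 = 1068 minutes from midnight
Sum: 615 + 1068 = 1683
Midpoint: 1683 / 2 = 841 minutes
Convert: 841 / 60 = 14 hours, 1 minutes
Result: 14:01

14:01


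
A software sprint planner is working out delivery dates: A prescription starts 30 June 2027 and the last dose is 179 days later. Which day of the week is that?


Start: 2027-06-30 (Wednesday)
Step 1 - find target date: add 179 days
  2027-06-30 + 179 days = 2027-12-26
Step 2 - day of week:
  179 mod 7 = 4
  Wednesday + 4 days -> Sunday
Result: Sunday (2027-12-26)

Sunday


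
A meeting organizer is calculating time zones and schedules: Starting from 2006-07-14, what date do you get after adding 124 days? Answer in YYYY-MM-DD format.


Start: 2006-07-14
Adding 124 days
Days remaining in July: 17
After July: 107 days still to add
August 2006: 31 days, 76 remaining
September 2006: 30 days, 46 remaining
October 2006: 31 days, 15 remaining
November 2006 has 30 days, need 15
Result: 2006-11-15

2006-11-15


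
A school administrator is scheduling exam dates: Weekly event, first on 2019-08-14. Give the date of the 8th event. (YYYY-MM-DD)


First occurrence: 2019-08-14 (occurrence 1)
Each occurrence is 7 days after the previous.
Occurrence 8 is 7 weeks after the first.
7 weeks = 49 days
2019-08-14 + 49 days = 2019-10-02

2019-10-02


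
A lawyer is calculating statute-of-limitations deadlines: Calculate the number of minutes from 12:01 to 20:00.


Start time: 12:01 = 721 minutes from midnight
End time: 20:00 = 1200 minutes from midnight
Difference: 1200 - 721 = 479 minutes
That is 7 hours and 59 minutes

479


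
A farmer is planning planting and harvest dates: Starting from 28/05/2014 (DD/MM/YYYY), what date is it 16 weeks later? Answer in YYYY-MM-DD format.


Start: 2014-05-28
Weeks to add: 16
Convert to days: 16 x 7 = 112 days
Add 112 days to 2014-05-28
Result: 2014-09-17

2014-09-17


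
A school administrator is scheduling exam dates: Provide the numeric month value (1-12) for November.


Calendar month order:
10. October
11. November <--
12. December
November is month number 11

11


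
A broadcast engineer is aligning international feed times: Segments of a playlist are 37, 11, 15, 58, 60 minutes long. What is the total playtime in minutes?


Durations: 37, 11, 15, 58, 60
Running sum: 37
+ 11 = 48
+ 15 = 63
+ 58 = 121
+ 60 = 181
Total duration: 181 minutes
That is 3 hours and 1 minutes

181


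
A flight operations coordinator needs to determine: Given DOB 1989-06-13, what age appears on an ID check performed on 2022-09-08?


Birth: 1989-06-13
Reference: 2022-09-08
Year difference: 2022 - 1989 = 33
Has birthday (06-13) occurred by 09-08? Yes
Age in full years: 33

33


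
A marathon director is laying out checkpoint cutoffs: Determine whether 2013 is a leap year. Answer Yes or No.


Year: 2013
Divisible by 4? 2013 / 4 = 503.25 -> No
Not divisible by 4, so NOT a leap year

No


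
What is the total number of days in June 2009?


Month: June
Year: 2009
June is a 30-day month
Total: 30 days

30


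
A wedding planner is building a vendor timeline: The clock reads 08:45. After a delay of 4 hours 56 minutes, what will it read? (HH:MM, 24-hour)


Start time: 08:45
Adding: 4 hours 56 minutes
Minutes: 45 + 56 = 101
Minute overflow: 101 >= 60, so carry 1 hour, minutes = 41
Hours: 8 + 4 + 1 = 13
Result: 13:41

13:41


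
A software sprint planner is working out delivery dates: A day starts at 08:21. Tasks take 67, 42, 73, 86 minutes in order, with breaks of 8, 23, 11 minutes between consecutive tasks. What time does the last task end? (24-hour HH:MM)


Start: 08:21 = 501 min from midnight
  after task 1 (67 min): 09:28
  after break (8 min): 09:36
  after task 2 (42 min): 10:18
  after break (23 min): 10:41
  after task 3 (73 min): 11:54
  after break (11 min): 12:05
  after task 4 (86 min): 13:31
Total elapsed: 310 minutes
End time: 13:31

13:31


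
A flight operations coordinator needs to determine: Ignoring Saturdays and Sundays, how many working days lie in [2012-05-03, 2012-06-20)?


Start: 2012-05-03 (Thursday)
End (exclusive): 2012-06-20 (Wednesday)
Total calendar days: 48
Full weeks: 48 // 7 = 6 -> 30 weekdays
Remaining 6 days starting on Thursday:
  Thu(w), Fri(w), Sat(-), Sun(-), Mon(w), Tue(w) -> 4 weekdays
Total business days: 30 + 4 = 34

34


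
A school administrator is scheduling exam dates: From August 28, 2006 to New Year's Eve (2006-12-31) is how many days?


Start: August 28, 2006
End: December 31, 2006
Days left in August: 3
September: 30
October: 31
November: 30
December: 31
Sum of remaining months: 122
Total: 3 + 122 = 125

125


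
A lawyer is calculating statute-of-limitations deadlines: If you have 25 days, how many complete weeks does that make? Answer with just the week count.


Total days: 25
Days per week: 7
Division: 25 / 7 = 3 remainder 4
Complete weeks: 3
Remaining days: 4

3


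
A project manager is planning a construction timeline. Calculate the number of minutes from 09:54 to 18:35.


Start time: 09:54 = 594 minutes from midnight
End time: 18:35 = 1115 minutes from midnight
Difference: 1115 - 594 = 521 minutes
That is 8 hours and 41 minutes

521


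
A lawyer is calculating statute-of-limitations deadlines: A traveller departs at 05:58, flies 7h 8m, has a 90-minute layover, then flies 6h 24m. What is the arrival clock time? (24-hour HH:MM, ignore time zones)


Depart: 05:58
Leg 1: +428 min -> 13:06
Layover: +90 min -> 14:36
Leg 2: +384 min -> 21:00
Total travel: 902 minutes = 15h 2m
Arrival: 21:00

21:00


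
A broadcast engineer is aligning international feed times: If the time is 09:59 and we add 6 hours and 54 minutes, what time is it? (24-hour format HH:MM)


Start time: 09:59
Adding: 6 hours 54 minutes
Minutes: 59 + 54 = 113
Minute overflow: 113 >= 60, so carry 1 hour, minutes = 53
Hours: 9 + 6 + 1 = 16
Result: 16:53

16:53


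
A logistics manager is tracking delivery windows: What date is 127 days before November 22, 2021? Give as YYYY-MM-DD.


Start: 2021-11-22
Subtracting 127 days
Days already passed in November: 22
After going back through November: 105 more days to subtract
October 2021: 31 days, 74 remaining
September 2021: 30 days, 44 remaining
August 2021: 31 days, 13 remaining
July 2021 has 31 days, need 13
Result: 2021-07-18

2021-07-18


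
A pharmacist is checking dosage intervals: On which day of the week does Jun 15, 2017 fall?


Date: 2017-06-15
January 1, 2017 is a Sunday
Day of year: 166
Offset from Jan 1: 165 days
165 mod 7 = 4
Result: Thursday

Thursday


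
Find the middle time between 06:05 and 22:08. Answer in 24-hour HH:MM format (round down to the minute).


Start time: 06:05 = 365 minutes from midnight
End time: 22:08 = 1328 minutes from midnight
Sum: 365 + 1328 = 1693
Midpoint: 1693 / 2 = 846 minutes
Convert: 846 / 60 = 14 hours, 6 minutes
Result: 14:06

14:06


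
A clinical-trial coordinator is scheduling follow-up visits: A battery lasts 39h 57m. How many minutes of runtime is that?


Hours: 39
Extra minutes: 57
Minutes per hour: 60
Hours to minutes: 39 x 60 = 2340
Total: 2340 + 57 = 2397

2397


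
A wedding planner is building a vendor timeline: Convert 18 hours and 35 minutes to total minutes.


Hours: 18
Minutes: 35
Convert hours to minutes: 18 x 60 = 1080
Add remaining minutes: 1080 + 35 = 1115

1115


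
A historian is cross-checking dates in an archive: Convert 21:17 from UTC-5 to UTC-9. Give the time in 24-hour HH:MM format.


Local time: 21:17 at UTC-5 (offset -5h)
Target zone: UTC-9 (offset -9h)
Difference: -9 - (-5) = -4 hours
Calculation: 21 + (-4) = 17
Result: 17:17

17:17


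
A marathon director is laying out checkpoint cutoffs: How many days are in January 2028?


Month: January
Year: 2028
January is a 31-day month
Total: 31 days

31


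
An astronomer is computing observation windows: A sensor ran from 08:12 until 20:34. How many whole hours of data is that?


Start: 08:12
End: 20:34
Hour difference: 20 - 8 = 12 hours
Minute difference: 34 - 12 = 22 minutes
Total minutes: 742
Complete hours: 742 / 60 = 12 (remainder 22)

12


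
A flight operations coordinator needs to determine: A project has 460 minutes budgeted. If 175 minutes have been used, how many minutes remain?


Total budget: 460 minutes
Time used: 175 minutes
Remaining: 460 - 175 = 285 minutes
Percent used: 38.0%
Percent remaining: 62.0%

285


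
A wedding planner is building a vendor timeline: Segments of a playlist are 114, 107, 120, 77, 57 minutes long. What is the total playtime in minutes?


Durations: 114, 107, 120, 77, 57
Running sum: 114
+ 107 = 221
+ 120 = 341
+ 77 = 418
+ 57 = 475
Total duration: 475 minutes
That is 7 hours and 55 minutes

475


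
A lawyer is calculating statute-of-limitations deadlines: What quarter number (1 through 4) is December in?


Month: December (month 12)
Q1: January-March (months 1-3)
Q2: April-June (months 4-6)
Q3: July-September (months 7-9)
Q4: October-December (months 10-12)
Month 12 falls in Q4

4


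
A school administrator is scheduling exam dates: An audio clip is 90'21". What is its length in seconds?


Minutes: 90
Seconds: 21
Convert minutes to seconds: 90 x 60 = 5400
Add remaining seconds: 5400 + 21 = 5421

5421


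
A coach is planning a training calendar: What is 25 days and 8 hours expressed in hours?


Days: 25
Extra hours: 8
Hours per day: 24
Days to hours: 25 x 24 = 600
Total: 600 + 8 = 608

608


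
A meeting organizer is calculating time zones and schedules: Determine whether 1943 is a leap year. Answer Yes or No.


Year: 1943
Divisible by 4? 1943 / 4 = 485.75 -> No
Not divisible by 4, so NOT a leap year

No


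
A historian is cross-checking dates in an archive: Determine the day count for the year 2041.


Year: 2041
Check leap year rules:
Divisible by 4? No
2041 is not a leap year
Days: 365

365


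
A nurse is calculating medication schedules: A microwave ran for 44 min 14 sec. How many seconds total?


Minutes: 44
Extra seconds: 14
Seconds per minute: 60
Minutes to seconds: 44 x 60 = 2640
Total: 2640 + 14 = 2654

2654


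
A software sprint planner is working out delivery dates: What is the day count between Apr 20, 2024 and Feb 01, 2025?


Start date: 2024-04-20
End date: 2025-02-01
Apr 2024: +11 days
May 2024: +31 days
Jun 2024: +30 days
... (7 more months)
Total: 287 days

287


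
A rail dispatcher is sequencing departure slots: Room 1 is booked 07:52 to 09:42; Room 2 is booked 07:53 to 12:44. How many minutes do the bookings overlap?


Interval A: [472, 582] minutes from midnight
Interval B: [473, 764] minutes from midnight
Overlap start = max(472, 473) = 473
Overlap end = min(582, 764) = 582
Overlap = 582 - 473 = 109 minutes

109


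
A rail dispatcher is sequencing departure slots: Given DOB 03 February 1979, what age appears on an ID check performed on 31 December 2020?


Birth: 1979-02-03
Reference: 2020-12-31
Year difference: 2020 - 1979 = 41
Has birthday (02-03) occurred by 12-31? Yes
Age in full years: 41

41


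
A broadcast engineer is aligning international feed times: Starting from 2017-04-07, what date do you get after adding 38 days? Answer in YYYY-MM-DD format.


Start: 2017-04-07
Adding 38 days
Days remaining in April: 23
After April: 15 days still to add
May 2017 has 31 days, need 15
Result: 2017-05-15

2017-05-15


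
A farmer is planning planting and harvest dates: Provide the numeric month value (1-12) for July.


Calendar month order:
6. June
7. July <--
8. August
July is month number 7

7


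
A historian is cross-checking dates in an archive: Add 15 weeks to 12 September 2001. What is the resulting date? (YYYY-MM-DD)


Start: 2001-09-12
Weeks to add: 15
Convert to days: 15 x 7 = 105 days
Add 105 days to 2001-09-12
Result: 2001-12-26

2001-12-26


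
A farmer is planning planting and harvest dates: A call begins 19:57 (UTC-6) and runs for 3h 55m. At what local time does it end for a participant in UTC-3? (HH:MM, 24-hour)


Start: 19:57 in UTC-6
Step 1 - add duration:
  minutes: 57 + 55 = 112 (carry 1h)
  hours: 19 + 3 + 1 = 23
  end in UTC-6: 23:52
Step 2 - convert UTC-6 -> UTC-3:
  offset difference: -3 - (-6) = 3 hours
  23 + (3) = 26 -> mod 24 = 2
Result: 02:52 in UTC-3

02:52


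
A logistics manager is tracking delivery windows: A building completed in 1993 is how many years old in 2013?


Birth year: 1993
Current year: 2013
Age = current year - birth year
Age = 2013 - 1993 = 20

20


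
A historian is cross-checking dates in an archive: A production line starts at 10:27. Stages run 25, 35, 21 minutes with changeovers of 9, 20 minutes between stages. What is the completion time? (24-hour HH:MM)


Start: 10:27 = 627 min from midnight
  after task 1 (25 min): 10:52
  after break (9 min): 11:01
  after task 2 (35 min): 11:36
  after break (20 min): 11:56
  after task 3 (21 min): 12:17
Total elapsed: 110 minutes
End time: 12:17

12:17


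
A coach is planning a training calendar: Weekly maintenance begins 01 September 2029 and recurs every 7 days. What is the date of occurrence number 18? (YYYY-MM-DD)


First occurrence: 2029-09-01 (occurrence 1)
Each occurrence is 7 days after the previous.
Occurrence 18 is 17 weeks after the first.
17 weeks = 119 days
2029-09-01 + 119 days = 2029-12-29

2029-12-29


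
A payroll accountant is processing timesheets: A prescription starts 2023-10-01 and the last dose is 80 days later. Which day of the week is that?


Start: 2023-10-01 (Sunday)
Step 1 - find target date: add 80 days
  2023-10-01 + 80 days = 2023-12-20
Step 2 - day of week:
  80 mod 7 = 3
  Sunday + 3 days -> Wednesday
Result: Wednesday (2023-12-20)

Wednesday


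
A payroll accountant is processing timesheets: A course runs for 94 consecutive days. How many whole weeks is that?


Total days: 94
Days per week: 7
Division: 94 / 7 = 13 remainder 3
Complete weeks: 13
Remaining days: 3

13


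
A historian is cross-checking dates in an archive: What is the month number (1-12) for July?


Calendar month order:
6. June
7. July <--
8. August
July is month number 7

7


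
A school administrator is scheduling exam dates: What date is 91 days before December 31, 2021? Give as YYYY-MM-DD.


Start: 2021-12-31
Subtracting 91 days
Days already passed in December: 31
After going back through December: 60 more days to subtract
November 2021: 30 days, 30 remaining
October 2021 has 31 days, need 30
Result: 2021-10-01

2021-10-01


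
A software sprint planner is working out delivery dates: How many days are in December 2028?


Month: December
Year: 2028
December is a 31-day month
Total: 31 days

31


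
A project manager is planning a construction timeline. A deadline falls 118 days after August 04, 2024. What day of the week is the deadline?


Start: 2024-08-04 (Sunday)
Step 1 - find target date: add 118 days
  2024-08-04 + 118 days = 2024-11-30
Step 2 - day of week:
  118 mod 7 = 6
  Sunday + 6 days -> Saturday
Result: Saturday (2024-11-30)

Saturday


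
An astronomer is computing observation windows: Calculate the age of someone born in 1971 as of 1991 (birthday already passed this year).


Birth year: 1971
Current year: 1991
Age = current year - birth year
Age = 1991 - 1971 = 20

20
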